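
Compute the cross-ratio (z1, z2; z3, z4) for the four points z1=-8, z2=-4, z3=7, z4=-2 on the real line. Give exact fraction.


Step 1: (z1-z3)(z2-z4) = (-15) * (-2) = 30
Step 2: (z1-z4)(z2-z3) = (-6) * (-11) = 66
Step 3: Cross-ratio = 30/66 = 5/11

5/11


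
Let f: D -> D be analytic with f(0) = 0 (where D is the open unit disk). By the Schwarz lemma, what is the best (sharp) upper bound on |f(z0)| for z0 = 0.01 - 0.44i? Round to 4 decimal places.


Step 1: Schwarz lemma: if f: D -> D is analytic with f(0) = 0, then |f(z)| <= |z| for all z in D, and this is sharp (f(z) = z).
Step 2: |z0|^2 = 0.01^2 + (-0.44)^2 = 0.1937
Step 3: |z0| = sqrt(0.1937) = 0.440114
Step 4: Best bound = |z0| = 0.4401

0.4401


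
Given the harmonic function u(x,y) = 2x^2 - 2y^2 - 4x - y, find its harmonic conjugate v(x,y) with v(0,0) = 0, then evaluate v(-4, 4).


Step 1: v_x = -u_y = 4y + 1
Step 2: v_y = u_x = 4x - 4
Step 3: v = 4xy + x - 4y + C
Step 4: v(0,0) = 0 => C = 0
Step 5: v(-4, 4) = -84

-84


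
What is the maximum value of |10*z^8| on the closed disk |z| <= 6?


Step 1: On |z| = 6, |f(z)| = 10 * |z|^8 = 10 * 6^8
Step 2: By maximum modulus principle, maximum is on boundary.
Step 3: Maximum = 10 * 1679616 = 16796160

16796160


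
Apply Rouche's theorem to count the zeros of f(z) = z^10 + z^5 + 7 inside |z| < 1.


Step 1: On |z| = 1 the three terms have sizes |z^10| = 1^10 = 1, |z^5| = 1^5 = 1, |7| = 7
Step 2: The dominant term is g(z) = 7; let h(z) = z^10 + z^5 so f = g + h
Step 3: On |z| = 1: |g| = 7 and |h| <= 1 + 1 = 2
Step 4: Since 7 > 2, |h| < |g| on |z| = 1, so by Rouche f has the same number of zeros as g inside |z| < 1
Step 5: g(z) = 7 is a nonzero constant with no zeros inside |z| < 1. Answer = 0

0


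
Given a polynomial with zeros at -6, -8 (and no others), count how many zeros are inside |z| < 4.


Step 1: Check each root:
  z = -6: |-6| = 6 >= 4
  z = -8: |-8| = 8 >= 4
Step 2: Count = 0

0


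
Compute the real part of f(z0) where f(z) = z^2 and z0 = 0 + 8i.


Step 1: z0 = 0 + 8i
Step 2: z0^2 = 0^2 - 8^2 + 0i
Step 3: real part = 0 - 64 = -64

-64


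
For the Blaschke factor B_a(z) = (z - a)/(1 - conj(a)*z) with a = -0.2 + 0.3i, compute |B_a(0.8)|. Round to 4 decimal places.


Step 1: Numerator z0 - a = 0.8 - (-0.2 + 0.3i) = 1 - 0.3i
Step 2: Denominator 1 - conj(a)*z0 = 1 - (-0.2 - 0.3i)*0.8 = 1.16 + 0.24i
Step 3: |z0 - a|^2 = 1^2 + (-0.3)^2 = 1.09; |1 - conj(a)*z0|^2 = 1.16^2 + 0.24^2 = 1.4032
Step 4: |B_a(0.8)| = sqrt(1.09 / 1.4032) = sqrt(0.776796)
Step 5: = 0.8814

0.8814


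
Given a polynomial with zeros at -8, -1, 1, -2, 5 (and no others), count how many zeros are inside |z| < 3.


Step 1: Check each root:
  z = -8: |-8| = 8 >= 3
  z = -1: |-1| = 1 < 3
  z = 1: |1| = 1 < 3
  z = -2: |-2| = 2 < 3
  z = 5: |5| = 5 >= 3
Step 2: Count = 3

3


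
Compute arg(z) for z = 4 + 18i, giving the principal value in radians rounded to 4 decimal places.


Step 1: z = 4 + 18i
Step 2: arg(z) = atan2(18, 4)
Step 3: arg(z) = 1.3521

1.3521


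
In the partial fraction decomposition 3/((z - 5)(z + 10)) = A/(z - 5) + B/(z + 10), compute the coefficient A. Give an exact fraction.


Step 1: Multiply both sides by (z - 5) and set z = 5
Step 2: A = 3 / (5 + 10)
Step 3: A = 3 / 15
Step 4: A = 1/5

1/5


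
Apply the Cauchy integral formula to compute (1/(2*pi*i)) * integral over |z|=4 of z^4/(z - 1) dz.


Step 1: f(z) = z^4, a = 1 is inside |z| = 4
Step 2: By Cauchy integral formula: (1/(2pi*i)) * integral = f(a)
Step 3: f(1) = 1^4 = 1

1


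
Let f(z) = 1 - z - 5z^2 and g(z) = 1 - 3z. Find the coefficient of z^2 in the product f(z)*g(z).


Step 1: z^2 term in f*g comes from: (1)*(0) + (-z)*(-3z) + (-5z^2)*(1)
Step 2: = 0 + 3 - 5
Step 3: = -2

-2


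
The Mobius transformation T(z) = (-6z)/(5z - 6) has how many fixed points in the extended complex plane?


Step 1: Fixed points satisfy T(z) = z
Step 2: 5z^2 = 0
Step 3: Discriminant = 0^2 - 4*5*0 = 0
Step 4: Number of fixed points = 1

1


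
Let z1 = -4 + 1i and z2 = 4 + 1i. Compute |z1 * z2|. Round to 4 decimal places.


Step 1: |z1| = sqrt((-4)^2 + 1^2) = sqrt(17)
Step 2: |z2| = sqrt(4^2 + 1^2) = sqrt(17)
Step 3: |z1*z2| = |z1|*|z2| = sqrt(17) * sqrt(17) = sqrt(17 * 17) = sqrt(289)
Step 4: = 17.0

17.0


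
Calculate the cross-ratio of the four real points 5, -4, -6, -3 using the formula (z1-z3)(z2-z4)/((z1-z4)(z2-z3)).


Step 1: (z1-z3)(z2-z4) = 11 * (-1) = -11
Step 2: (z1-z4)(z2-z3) = 8 * 2 = 16
Step 3: Cross-ratio = -11/16 = -11/16

-11/16


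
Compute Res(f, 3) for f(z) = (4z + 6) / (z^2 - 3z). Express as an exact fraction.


Step 1: Q(z) = z^2 - 3z = (z - 3)(z)
Step 2: Q'(z) = 2z - 3
Step 3: Q'(3) = 3, P(3) = 18
Step 4: Res = P(3)/Q'(3) = 18/3 = 6

6


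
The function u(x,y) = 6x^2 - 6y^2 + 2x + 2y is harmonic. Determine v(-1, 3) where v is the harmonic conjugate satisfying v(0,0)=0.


Step 1: v_x = -u_y = 12y - 2
Step 2: v_y = u_x = 12x + 2
Step 3: v = 12xy - 2x + 2y + C
Step 4: v(0,0) = 0 => C = 0
Step 5: v(-1, 3) = -28

-28


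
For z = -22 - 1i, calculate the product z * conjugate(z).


Step 1: conj(z) = -22 + 1i
Step 2: z * conj(z) = (-22)^2 + (-1)^2
Step 3: = 484 + 1 = 485

485


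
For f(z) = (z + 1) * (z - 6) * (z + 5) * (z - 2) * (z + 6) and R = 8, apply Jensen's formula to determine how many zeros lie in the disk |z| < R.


Jensen's formula: (1/2pi)*integral log|f(Re^it)|dt = log|f(0)| + sum_{|a_k|<R} log(R/|a_k|)
Step 1: f(0) = 1 * (-6) * 5 * (-2) * 6 = 360
Step 2: log|f(0)| = log|-1| + log|6| + log|-5| + log|2| + log|-6| = 5.8861
Step 3: Zeros inside |z| < 8: -1, 6, -5, 2, -6
Step 4: Jensen sum = log(8/1) + log(8/6) + log(8/5) + log(8/2) + log(8/6) = 4.5111
Step 5: n(R) = number of terms in the Jensen sum = count of zeros inside |z| < 8 = 5

5


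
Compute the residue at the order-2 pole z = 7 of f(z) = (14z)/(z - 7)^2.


Step 1: Pole of order 2 at z = 7
Step 2: Res = lim d/dz [(z - 7)^2 * f(z)] as z -> 7
Step 3: (z - 7)^2 * f(z) = 14z
Step 4: d/dz[14z] = 14

14


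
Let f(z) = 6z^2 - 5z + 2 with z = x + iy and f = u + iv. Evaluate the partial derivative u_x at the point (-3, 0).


Step 1: f(z) = 6(x+iy)^2 - 5(x+iy) + 2
Step 2: u = 6(x^2 - y^2) - 5x + 2
Step 3: u_x = 12x - 5
Step 4: At (-3, 0): u_x = -36 - 5 = -41

-41


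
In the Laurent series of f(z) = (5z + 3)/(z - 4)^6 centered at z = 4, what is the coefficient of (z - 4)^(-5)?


Step 1: Write the numerator in powers of (z - 4): 5z + 3 = 5(z - 4) + (5*4 + 3) = 5(z - 4) + 23
Step 2: Divide by (z - 4)^6: f(z) = 23(z - 4)^(-6) + 5(z - 4)^(-5)
Step 3: This finite sum is the Laurent series of f about z = 4.
Step 4: Coefficient of (z - 4)^(-5) = coefficient of (z - 4) in the re-centred numerator = 5

5


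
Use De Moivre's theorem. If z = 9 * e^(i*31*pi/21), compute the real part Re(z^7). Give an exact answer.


Step 1: By De Moivre's theorem, z^7 = 9^7 * e^(i*7*31*pi/21) = 4782969 * (cos(31*pi/3) + i*sin(31*pi/3))
Step 2: |z|^7 = 9^7 = 4782969
Step 3: Reduce the angle mod 2*pi: 31*pi/3 - 10*pi = pi/3
Step 4: cos(pi/3) = 1/2
Step 5: Re(z^7) = 4782969 * 1/2 = 4782969/2

4782969/2


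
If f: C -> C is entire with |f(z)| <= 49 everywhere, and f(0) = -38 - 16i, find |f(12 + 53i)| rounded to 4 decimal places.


Step 1: By Liouville's theorem, a bounded entire function is constant.
Step 2: f(z) = f(0) = -38 - 16i for all z.
Step 3: |f(w)| = |-38 - 16i| = sqrt(1444 + 256)
Step 4: = 41.2311

41.2311


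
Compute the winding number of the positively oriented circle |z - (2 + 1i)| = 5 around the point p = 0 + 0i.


Step 1: Center c = (2, 1), radius = 5
Step 2: |p - c|^2 = (-2)^2 + (-1)^2 = 5
Step 3: r^2 = 25
Step 4: |p-c| < r so winding number = 1

1


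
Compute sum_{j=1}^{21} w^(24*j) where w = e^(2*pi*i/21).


Step 1: The sum sum_{j=1}^{n} w^(k*j) equals n if n | k, else 0.
Step 2: Here n = 21, k = 24
Step 3: Does n divide k? 21 | 24 -> False
Step 4: Sum = 0

0


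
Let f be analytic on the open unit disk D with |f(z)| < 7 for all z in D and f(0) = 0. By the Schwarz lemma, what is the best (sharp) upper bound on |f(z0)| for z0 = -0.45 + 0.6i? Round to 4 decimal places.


Step 1: g = f/7 maps D -> D with g(0) = 0, so by the Schwarz lemma |g(z)| <= |z|, i.e. |f(z)| <= 7|z|; this is sharp (f(z) = 7z).
Step 2: |z0|^2 = (-0.45)^2 + 0.6^2 = 0.5625
Step 3: |z0| = sqrt(0.5625) = 0.75
Step 4: Best bound = 7 * |z0| = 7 * 0.75 = 5.25

5.25


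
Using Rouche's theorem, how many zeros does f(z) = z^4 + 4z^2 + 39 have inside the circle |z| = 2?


Step 1: On |z| = 2 the three terms have sizes |z^4| = 2^4 = 16, |4z^2| = 4*2^2 = 16, |39| = 39
Step 2: The dominant term is g(z) = 39; let h(z) = z^4 + 4z^2 so f = g + h
Step 3: On |z| = 2: |g| = 39 and |h| <= 16 + 16 = 32
Step 4: Since 39 > 32, |h| < |g| on |z| = 2, so by Rouche f has the same number of zeros as g inside |z| < 2
Step 5: g(z) = 39 is a nonzero constant with no zeros inside |z| < 2. Answer = 0

0


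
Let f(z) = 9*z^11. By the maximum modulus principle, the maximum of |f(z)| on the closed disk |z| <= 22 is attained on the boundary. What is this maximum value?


Step 1: On |z| = 22, |f(z)| = 9 * |z|^11 = 9 * 22^11
Step 2: By maximum modulus principle, maximum is on boundary.
Step 3: Maximum = 9 * 584318301411328 = 5258864712701952

5258864712701952


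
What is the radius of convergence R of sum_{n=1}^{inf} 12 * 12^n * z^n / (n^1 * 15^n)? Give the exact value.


Step 1: General term a_n = 12 * 12^n / (n^1 * 15^n)
Step 2: By the root test, |a_n|^(1/n) = 12^(1/n) * 12 / (n^(1/n) * 15) -> 12/15 as n -> infinity (since 12^(1/n) -> 1 and n^(1/n) -> 1)
Step 3: R = 1/lim|a_n|^(1/n) = 15/12 = 5/4

5/4


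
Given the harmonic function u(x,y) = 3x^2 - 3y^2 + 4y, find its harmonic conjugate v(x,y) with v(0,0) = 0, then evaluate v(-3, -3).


Step 1: v_x = -u_y = 6y - 4
Step 2: v_y = u_x = 6x + 0
Step 3: v = 6xy - 4x + C
Step 4: v(0,0) = 0 => C = 0
Step 5: v(-3, -3) = 66

66


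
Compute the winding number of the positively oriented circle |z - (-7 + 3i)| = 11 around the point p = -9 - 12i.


Step 1: Center c = (-7, 3), radius = 11
Step 2: |p - c|^2 = (-2)^2 + (-15)^2 = 229
Step 3: r^2 = 121
Step 4: |p-c| > r so winding number = 0

0


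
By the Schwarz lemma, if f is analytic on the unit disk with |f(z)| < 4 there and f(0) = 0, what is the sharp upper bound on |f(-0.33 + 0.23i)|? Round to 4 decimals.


Step 1: g = f/4 maps D -> D with g(0) = 0, so by the Schwarz lemma |g(z)| <= |z|, i.e. |f(z)| <= 4|z|; this is sharp (f(z) = 4z).
Step 2: |z0|^2 = (-0.33)^2 + 0.23^2 = 0.1618
Step 3: |z0| = sqrt(0.1618) = 0.402244
Step 4: Best bound = 4 * |z0| = 4 * 0.402244 = 1.609

1.609


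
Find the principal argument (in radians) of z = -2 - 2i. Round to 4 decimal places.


Step 1: z = -2 - 2i
Step 2: arg(z) = atan2(-2, -2)
Step 3: arg(z) = -2.3562

-2.3562


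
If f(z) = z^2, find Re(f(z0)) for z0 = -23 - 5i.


Step 1: z0 = -23 - 5i
Step 2: z0^2 = (-23)^2 - (-5)^2 + 230i
Step 3: real part = 529 - 25 = 504

504


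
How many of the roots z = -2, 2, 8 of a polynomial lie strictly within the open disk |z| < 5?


Step 1: Check each root:
  z = -2: |-2| = 2 < 5
  z = 2: |2| = 2 < 5
  z = 8: |8| = 8 >= 5
Step 2: Count = 2

2


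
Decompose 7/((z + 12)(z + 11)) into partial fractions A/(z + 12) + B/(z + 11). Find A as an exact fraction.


Step 1: Multiply both sides by (z + 12) and set z = -12
Step 2: A = 7 / (-12 + 11)
Step 3: A = 7 / (-1)
Step 4: A = -7

-7


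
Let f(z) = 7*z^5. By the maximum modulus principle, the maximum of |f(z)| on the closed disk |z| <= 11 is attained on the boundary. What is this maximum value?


Step 1: On |z| = 11, |f(z)| = 7 * |z|^5 = 7 * 11^5
Step 2: By maximum modulus principle, maximum is on boundary.
Step 3: Maximum = 7 * 161051 = 1127357

1127357


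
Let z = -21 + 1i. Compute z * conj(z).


Step 1: conj(z) = -21 - 1i
Step 2: z * conj(z) = (-21)^2 + 1^2
Step 3: = 441 + 1 = 442

442


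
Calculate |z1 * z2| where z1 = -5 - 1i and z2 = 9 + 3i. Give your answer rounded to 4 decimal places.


Step 1: |z1| = sqrt((-5)^2 + (-1)^2) = sqrt(26)
Step 2: |z2| = sqrt(9^2 + 3^2) = sqrt(90)
Step 3: |z1*z2| = |z1|*|z2| = sqrt(26) * sqrt(90) = sqrt(26 * 90) = sqrt(2340)
Step 4: = 48.3735

48.3735


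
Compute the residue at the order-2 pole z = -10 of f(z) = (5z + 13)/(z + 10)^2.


Step 1: Pole of order 2 at z = -10
Step 2: Res = lim d/dz [(z + 10)^2 * f(z)] as z -> -10
Step 3: (z + 10)^2 * f(z) = 5z + 13
Step 4: d/dz[5z + 13] = 5

5


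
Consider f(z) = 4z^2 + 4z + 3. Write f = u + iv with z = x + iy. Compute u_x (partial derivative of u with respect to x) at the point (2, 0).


Step 1: f(z) = 4(x+iy)^2 + 4(x+iy) + 3
Step 2: u = 4(x^2 - y^2) + 4x + 3
Step 3: u_x = 8x + 4
Step 4: At (2, 0): u_x = 16 + 4 = 20

20


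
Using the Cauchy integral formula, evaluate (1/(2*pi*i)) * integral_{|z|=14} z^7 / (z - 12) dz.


Step 1: f(z) = z^7, a = 12 is inside |z| = 14
Step 2: By Cauchy integral formula: (1/(2pi*i)) * integral = f(a)
Step 3: f(12) = 12^7 = 35831808

35831808


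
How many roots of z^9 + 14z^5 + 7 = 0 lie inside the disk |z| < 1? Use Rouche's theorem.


Step 1: On |z| = 1 the three terms have sizes |z^9| = 1^9 = 1, |14z^5| = 14*1^5 = 14, |7| = 7
Step 2: The dominant term is g(z) = 14z^5; let h(z) = z^9 + 7 so f = g + h
Step 3: On |z| = 1: |g| = 14 and |h| <= 1 + 7 = 8
Step 4: Since 14 > 8, |h| < |g| on |z| = 1, so by Rouche f has the same number of zeros as g inside |z| < 1
Step 5: g(z) = 14z^5 has 5 zeros (at the origin, multiplicity 5) inside |z| < 1. Answer = 5

5


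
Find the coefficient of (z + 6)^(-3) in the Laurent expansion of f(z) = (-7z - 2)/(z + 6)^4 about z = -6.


Step 1: Write the numerator in powers of (z + 6): -7z - 2 = -7(z + 6) + (-7*(-6) - 2) = -7(z + 6) + 40
Step 2: Divide by (z + 6)^4: f(z) = 40(z + 6)^(-4) - 7(z + 6)^(-3)
Step 3: This finite sum is the Laurent series of f about z = -6.
Step 4: Coefficient of (z + 6)^(-3) = coefficient of (z + 6) in the re-centred numerator = -7

-7


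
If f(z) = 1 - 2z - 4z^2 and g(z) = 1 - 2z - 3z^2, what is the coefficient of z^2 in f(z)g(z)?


Step 1: z^2 term in f*g comes from: (1)*(-3z^2) + (-2z)*(-2z) + (-4z^2)*(1)
Step 2: = -3 + 4 - 4
Step 3: = -3

-3


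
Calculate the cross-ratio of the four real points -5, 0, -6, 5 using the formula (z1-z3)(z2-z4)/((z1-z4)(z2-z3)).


Step 1: (z1-z3)(z2-z4) = 1 * (-5) = -5
Step 2: (z1-z4)(z2-z3) = (-10) * 6 = -60
Step 3: Cross-ratio = 5/60 = 1/12

1/12


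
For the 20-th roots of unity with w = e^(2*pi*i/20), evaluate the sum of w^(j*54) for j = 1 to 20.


Step 1: The sum sum_{j=1}^{n} w^(k*j) equals n if n | k, else 0.
Step 2: Here n = 20, k = 54
Step 3: Does n divide k? 20 | 54 -> False
Step 4: Sum = 0

0


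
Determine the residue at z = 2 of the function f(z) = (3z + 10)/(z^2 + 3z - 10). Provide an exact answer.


Step 1: Q(z) = z^2 + 3z - 10 = (z - 2)(z + 5)
Step 2: Q'(z) = 2z + 3
Step 3: Q'(2) = 7, P(2) = 16
Step 4: Res = P(2)/Q'(2) = 16/7 = 16/7

16/7


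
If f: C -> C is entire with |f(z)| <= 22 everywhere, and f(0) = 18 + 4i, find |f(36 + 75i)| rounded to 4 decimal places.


Step 1: By Liouville's theorem, a bounded entire function is constant.
Step 2: f(z) = f(0) = 18 + 4i for all z.
Step 3: |f(w)| = |18 + 4i| = sqrt(324 + 16)
Step 4: = 18.4391

18.4391


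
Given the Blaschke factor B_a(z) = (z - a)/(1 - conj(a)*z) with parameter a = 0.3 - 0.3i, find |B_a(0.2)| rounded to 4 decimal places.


Step 1: Numerator z0 - a = 0.2 - (0.3 - 0.3i) = -0.1 + 0.3i
Step 2: Denominator 1 - conj(a)*z0 = 1 - (0.3 + 0.3i)*0.2 = 0.94 - 0.06i
Step 3: |z0 - a|^2 = (-0.1)^2 + 0.3^2 = 0.1; |1 - conj(a)*z0|^2 = 0.94^2 + (-0.06)^2 = 0.8872
Step 4: |B_a(0.2)| = sqrt(0.1 / 0.8872) = sqrt(0.112714)
Step 5: = 0.3357

0.3357


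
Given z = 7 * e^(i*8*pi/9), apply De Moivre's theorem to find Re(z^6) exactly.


Step 1: By De Moivre's theorem, z^6 = 7^6 * e^(i*6*8*pi/9) = 117649 * (cos(16*pi/3) + i*sin(16*pi/3))
Step 2: |z|^6 = 7^6 = 117649
Step 3: Reduce the angle mod 2*pi: 16*pi/3 - 4*pi = 4*pi/3
Step 4: cos(4*pi/3) = -1/2
Step 5: Re(z^6) = 117649 * (-1/2) = -117649/2

-117649/2


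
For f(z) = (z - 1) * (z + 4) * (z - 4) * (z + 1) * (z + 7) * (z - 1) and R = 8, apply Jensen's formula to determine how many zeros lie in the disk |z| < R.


Jensen's formula: (1/2pi)*integral log|f(Re^it)|dt = log|f(0)| + sum_{|a_k|<R} log(R/|a_k|)
Step 1: f(0) = (-1) * 4 * (-4) * 1 * 7 * (-1) = -112
Step 2: log|f(0)| = log|1| + log|-4| + log|4| + log|-1| + log|-7| + log|1| = 4.7185
Step 3: Zeros inside |z| < 8: 1, -4, 4, -1, -7, 1
Step 4: Jensen sum = log(8/1) + log(8/4) + log(8/4) + log(8/1) + log(8/7) + log(8/1) = 7.7582
Step 5: n(R) = number of terms in the Jensen sum = count of zeros inside |z| < 8 = 6

6


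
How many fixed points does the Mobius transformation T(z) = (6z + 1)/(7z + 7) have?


Step 1: Fixed points satisfy T(z) = z
Step 2: 7z^2 + z - 1 = 0
Step 3: Discriminant = 1^2 - 4*7*(-1) = 29
Step 4: Number of fixed points = 2

2


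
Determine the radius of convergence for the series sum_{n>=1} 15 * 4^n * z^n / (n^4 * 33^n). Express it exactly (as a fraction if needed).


Step 1: General term a_n = 15 * 4^n / (n^4 * 33^n)
Step 2: By the root test, |a_n|^(1/n) = 15^(1/n) * 4 / (n^(4/n) * 33) -> 4/33 as n -> infinity (since 15^(1/n) -> 1 and n^(4/n) -> 1)
Step 3: R = 1/lim|a_n|^(1/n) = 33/4

33/4


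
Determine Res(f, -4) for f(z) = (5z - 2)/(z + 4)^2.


Step 1: Pole of order 2 at z = -4
Step 2: Res = lim d/dz [(z + 4)^2 * f(z)] as z -> -4
Step 3: (z + 4)^2 * f(z) = 5z - 2
Step 4: d/dz[5z - 2] = 5

5


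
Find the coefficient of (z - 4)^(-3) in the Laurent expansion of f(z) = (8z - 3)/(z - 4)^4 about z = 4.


Step 1: Write the numerator in powers of (z - 4): 8z - 3 = 8(z - 4) + (8*4 - 3) = 8(z - 4) + 29
Step 2: Divide by (z - 4)^4: f(z) = 29(z - 4)^(-4) + 8(z - 4)^(-3)
Step 3: This finite sum is the Laurent series of f about z = 4.
Step 4: Coefficient of (z - 4)^(-3) = coefficient of (z - 4) in the re-centred numerator = 8

8


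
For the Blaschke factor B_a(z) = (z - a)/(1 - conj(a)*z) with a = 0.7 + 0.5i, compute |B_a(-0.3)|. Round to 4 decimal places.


Step 1: Numerator z0 - a = -0.3 - (0.7 + 0.5i) = -1 - 0.5i
Step 2: Denominator 1 - conj(a)*z0 = 1 - (0.7 - 0.5i)*(-0.3) = 1.21 - 0.15i
Step 3: |z0 - a|^2 = (-1)^2 + (-0.5)^2 = 1.25; |1 - conj(a)*z0|^2 = 1.21^2 + (-0.15)^2 = 1.4866
Step 4: |B_a(-0.3)| = sqrt(1.25 / 1.4866) = sqrt(0.840845)
Step 5: = 0.917

0.917


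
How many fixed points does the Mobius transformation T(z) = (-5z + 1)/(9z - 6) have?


Step 1: Fixed points satisfy T(z) = z
Step 2: 9z^2 - z - 1 = 0
Step 3: Discriminant = (-1)^2 - 4*9*(-1) = 37
Step 4: Number of fixed points = 2

2


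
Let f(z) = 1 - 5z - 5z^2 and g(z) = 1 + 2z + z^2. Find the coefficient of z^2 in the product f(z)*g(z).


Step 1: z^2 term in f*g comes from: (1)*(z^2) + (-5z)*(2z) + (-5z^2)*(1)
Step 2: = 1 - 10 - 5
Step 3: = -14

-14


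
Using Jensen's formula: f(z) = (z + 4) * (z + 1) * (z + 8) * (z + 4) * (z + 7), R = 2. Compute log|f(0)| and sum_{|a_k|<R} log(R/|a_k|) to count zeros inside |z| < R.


Jensen's formula: (1/2pi)*integral log|f(Re^it)|dt = log|f(0)| + sum_{|a_k|<R} log(R/|a_k|)
Step 1: f(0) = 4 * 1 * 8 * 4 * 7 = 896
Step 2: log|f(0)| = log|-4| + log|-1| + log|-8| + log|-4| + log|-7| = 6.7979
Step 3: Zeros inside |z| < 2: -1
Step 4: Jensen sum = log(2/1) = 0.6931
Step 5: n(R) = number of terms in the Jensen sum = count of zeros inside |z| < 2 = 1

1


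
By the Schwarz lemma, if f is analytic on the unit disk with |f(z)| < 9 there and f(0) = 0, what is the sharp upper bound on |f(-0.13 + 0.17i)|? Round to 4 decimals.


Step 1: g = f/9 maps D -> D with g(0) = 0, so by the Schwarz lemma |g(z)| <= |z|, i.e. |f(z)| <= 9|z|; this is sharp (f(z) = 9z).
Step 2: |z0|^2 = (-0.13)^2 + 0.17^2 = 0.0458
Step 3: |z0| = sqrt(0.0458) = 0.214009
Step 4: Best bound = 9 * |z0| = 9 * 0.214009 = 1.9261

1.9261


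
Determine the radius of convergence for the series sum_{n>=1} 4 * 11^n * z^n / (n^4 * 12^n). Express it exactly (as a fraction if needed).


Step 1: General term a_n = 4 * 11^n / (n^4 * 12^n)
Step 2: By the root test, |a_n|^(1/n) = 4^(1/n) * 11 / (n^(4/n) * 12) -> 11/12 as n -> infinity (since 4^(1/n) -> 1 and n^(4/n) -> 1)
Step 3: R = 1/lim|a_n|^(1/n) = 12/11

12/11


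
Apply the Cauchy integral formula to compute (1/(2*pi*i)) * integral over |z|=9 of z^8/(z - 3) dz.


Step 1: f(z) = z^8, a = 3 is inside |z| = 9
Step 2: By Cauchy integral formula: (1/(2pi*i)) * integral = f(a)
Step 3: f(3) = 3^8 = 6561

6561


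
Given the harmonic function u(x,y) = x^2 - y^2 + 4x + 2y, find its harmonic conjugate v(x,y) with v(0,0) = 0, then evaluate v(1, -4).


Step 1: v_x = -u_y = 2y - 2
Step 2: v_y = u_x = 2x + 4
Step 3: v = 2xy - 2x + 4y + C
Step 4: v(0,0) = 0 => C = 0
Step 5: v(1, -4) = -26

-26


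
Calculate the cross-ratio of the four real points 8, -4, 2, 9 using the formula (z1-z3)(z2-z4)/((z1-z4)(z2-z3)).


Step 1: (z1-z3)(z2-z4) = 6 * (-13) = -78
Step 2: (z1-z4)(z2-z3) = (-1) * (-6) = 6
Step 3: Cross-ratio = -78/6 = -13

-13


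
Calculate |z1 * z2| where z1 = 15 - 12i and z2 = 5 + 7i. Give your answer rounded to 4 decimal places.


Step 1: |z1| = sqrt(15^2 + (-12)^2) = sqrt(369)
Step 2: |z2| = sqrt(5^2 + 7^2) = sqrt(74)
Step 3: |z1*z2| = |z1|*|z2| = sqrt(369) * sqrt(74) = sqrt(369 * 74) = sqrt(27306)
Step 4: = 165.2453

165.2453


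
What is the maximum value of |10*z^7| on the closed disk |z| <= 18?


Step 1: On |z| = 18, |f(z)| = 10 * |z|^7 = 10 * 18^7
Step 2: By maximum modulus principle, maximum is on boundary.
Step 3: Maximum = 10 * 612220032 = 6122200320

6122200320


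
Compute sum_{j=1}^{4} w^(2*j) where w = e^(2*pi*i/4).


Step 1: The sum sum_{j=1}^{n} w^(k*j) equals n if n | k, else 0.
Step 2: Here n = 4, k = 2
Step 3: Does n divide k? 4 | 2 -> False
Step 4: Sum = 0

0


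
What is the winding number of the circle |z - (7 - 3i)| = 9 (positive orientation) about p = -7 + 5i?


Step 1: Center c = (7, -3), radius = 9
Step 2: |p - c|^2 = (-14)^2 + 8^2 = 260
Step 3: r^2 = 81
Step 4: |p-c| > r so winding number = 0

0


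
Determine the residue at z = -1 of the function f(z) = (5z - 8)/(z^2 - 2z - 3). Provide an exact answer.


Step 1: Q(z) = z^2 - 2z - 3 = (z + 1)(z - 3)
Step 2: Q'(z) = 2z - 2
Step 3: Q'(-1) = -4, P(-1) = -13
Step 4: Res = P(-1)/Q'(-1) = -13/(-4) = 13/4

13/4


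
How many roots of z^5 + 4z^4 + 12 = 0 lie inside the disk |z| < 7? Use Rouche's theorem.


Step 1: On |z| = 7 the three terms have sizes |z^5| = 7^5 = 16807, |4z^4| = 4*7^4 = 9604, |12| = 12
Step 2: The dominant term is g(z) = z^5; let h(z) = 4z^4 + 12 so f = g + h
Step 3: On |z| = 7: |g| = 16807 and |h| <= 9604 + 12 = 9616
Step 4: Since 16807 > 9616, |h| < |g| on |z| = 7, so by Rouche f has the same number of zeros as g inside |z| < 7
Step 5: g(z) = z^5 has 5 zeros (all at the origin) inside |z| < 7. Answer = 5

5


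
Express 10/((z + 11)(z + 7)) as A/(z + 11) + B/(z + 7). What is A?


Step 1: Multiply both sides by (z + 11) and set z = -11
Step 2: A = 10 / (-11 + 7)
Step 3: A = 10 / (-4)
Step 4: A = -5/2

-5/2


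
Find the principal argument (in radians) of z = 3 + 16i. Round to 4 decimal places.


Step 1: z = 3 + 16i
Step 2: arg(z) = atan2(16, 3)
Step 3: arg(z) = 1.3854

1.3854


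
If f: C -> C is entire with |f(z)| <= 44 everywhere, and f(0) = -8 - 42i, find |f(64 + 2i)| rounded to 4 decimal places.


Step 1: By Liouville's theorem, a bounded entire function is constant.
Step 2: f(z) = f(0) = -8 - 42i for all z.
Step 3: |f(w)| = |-8 - 42i| = sqrt(64 + 1764)
Step 4: = 42.7551

42.7551


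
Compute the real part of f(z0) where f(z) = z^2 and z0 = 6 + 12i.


Step 1: z0 = 6 + 12i
Step 2: z0^2 = 6^2 - 12^2 + 144i
Step 3: real part = 36 - 144 = -108

-108


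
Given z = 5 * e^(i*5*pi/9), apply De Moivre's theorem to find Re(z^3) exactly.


Step 1: By De Moivre's theorem, z^3 = 5^3 * e^(i*3*5*pi/9) = 125 * (cos(5*pi/3) + i*sin(5*pi/3))
Step 2: |z|^3 = 5^3 = 125
Step 3: The angle 5*pi/3 already lies in [0, 2*pi)
Step 4: cos(5*pi/3) = 1/2
Step 5: Re(z^3) = 125 * 1/2 = 125/2

125/2


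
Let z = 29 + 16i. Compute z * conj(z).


Step 1: conj(z) = 29 - 16i
Step 2: z * conj(z) = 29^2 + 16^2
Step 3: = 841 + 256 = 1097

1097


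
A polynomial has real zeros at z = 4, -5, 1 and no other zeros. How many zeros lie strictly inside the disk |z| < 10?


Step 1: Check each root:
  z = 4: |4| = 4 < 10
  z = -5: |-5| = 5 < 10
  z = 1: |1| = 1 < 10
Step 2: Count = 3

3


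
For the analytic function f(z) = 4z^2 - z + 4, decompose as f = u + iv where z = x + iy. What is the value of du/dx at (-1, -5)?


Step 1: f(z) = 4(x+iy)^2 - (x+iy) + 4
Step 2: u = 4(x^2 - y^2) - x + 4
Step 3: u_x = 8x - 1
Step 4: At (-1, -5): u_x = -8 - 1 = -9

-9


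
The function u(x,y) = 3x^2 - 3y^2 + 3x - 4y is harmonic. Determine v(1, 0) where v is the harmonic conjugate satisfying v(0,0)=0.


Step 1: v_x = -u_y = 6y + 4
Step 2: v_y = u_x = 6x + 3
Step 3: v = 6xy + 4x + 3y + C
Step 4: v(0,0) = 0 => C = 0
Step 5: v(1, 0) = 4

4


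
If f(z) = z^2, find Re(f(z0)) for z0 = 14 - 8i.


Step 1: z0 = 14 - 8i
Step 2: z0^2 = 14^2 - (-8)^2 - 224i
Step 3: real part = 196 - 64 = 132

132


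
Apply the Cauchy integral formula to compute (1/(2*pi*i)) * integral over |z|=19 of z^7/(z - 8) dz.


Step 1: f(z) = z^7, a = 8 is inside |z| = 19
Step 2: By Cauchy integral formula: (1/(2pi*i)) * integral = f(a)
Step 3: f(8) = 8^7 = 2097152

2097152


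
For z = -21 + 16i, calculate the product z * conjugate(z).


Step 1: conj(z) = -21 - 16i
Step 2: z * conj(z) = (-21)^2 + 16^2
Step 3: = 441 + 256 = 697

697


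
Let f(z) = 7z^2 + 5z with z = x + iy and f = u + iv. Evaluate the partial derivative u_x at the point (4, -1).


Step 1: f(z) = 7(x+iy)^2 + 5(x+iy) + 0
Step 2: u = 7(x^2 - y^2) + 5x + 0
Step 3: u_x = 14x + 5
Step 4: At (4, -1): u_x = 56 + 5 = 61

61


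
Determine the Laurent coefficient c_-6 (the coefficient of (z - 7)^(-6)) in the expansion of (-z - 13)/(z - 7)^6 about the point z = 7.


Step 1: Write the numerator in powers of (z - 7): -z - 13 = -(z - 7) + (-1*7 - 13) = -(z - 7) - 20
Step 2: Divide by (z - 7)^6: f(z) = -20(z - 7)^(-6) - (z - 7)^(-5)
Step 3: This finite sum is the Laurent series of f about z = 7.
Step 4: Coefficient of (z - 7)^(-6) = -1*7 - 13 = -20

-20


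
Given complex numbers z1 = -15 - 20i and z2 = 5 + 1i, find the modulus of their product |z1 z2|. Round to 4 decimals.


Step 1: |z1| = sqrt((-15)^2 + (-20)^2) = sqrt(625)
Step 2: |z2| = sqrt(5^2 + 1^2) = sqrt(26)
Step 3: |z1*z2| = |z1|*|z2| = sqrt(625) * sqrt(26) = sqrt(625 * 26) = sqrt(16250)
Step 4: = 127.4755

127.4755


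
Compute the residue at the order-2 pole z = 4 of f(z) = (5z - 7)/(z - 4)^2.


Step 1: Pole of order 2 at z = 4
Step 2: Res = lim d/dz [(z - 4)^2 * f(z)] as z -> 4
Step 3: (z - 4)^2 * f(z) = 5z - 7
Step 4: d/dz[5z - 7] = 5

5


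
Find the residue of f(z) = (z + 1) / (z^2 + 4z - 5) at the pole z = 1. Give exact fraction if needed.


Step 1: Q(z) = z^2 + 4z - 5 = (z - 1)(z + 5)
Step 2: Q'(z) = 2z + 4
Step 3: Q'(1) = 6, P(1) = 2
Step 4: Res = P(1)/Q'(1) = 2/6 = 1/3

1/3


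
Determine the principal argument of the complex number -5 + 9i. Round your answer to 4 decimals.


Step 1: z = -5 + 9i
Step 2: arg(z) = atan2(9, -5)
Step 3: arg(z) = 2.0779

2.0779


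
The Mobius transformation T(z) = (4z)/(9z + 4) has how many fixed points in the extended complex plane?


Step 1: Fixed points satisfy T(z) = z
Step 2: 9z^2 = 0
Step 3: Discriminant = 0^2 - 4*9*0 = 0
Step 4: Number of fixed points = 1

1


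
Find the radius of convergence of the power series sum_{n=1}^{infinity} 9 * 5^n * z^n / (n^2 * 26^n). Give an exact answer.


Step 1: General term a_n = 9 * 5^n / (n^2 * 26^n)
Step 2: By the root test, |a_n|^(1/n) = 9^(1/n) * 5 / (n^(2/n) * 26) -> 5/26 as n -> infinity (since 9^(1/n) -> 1 and n^(2/n) -> 1)
Step 3: R = 1/lim|a_n|^(1/n) = 26/5

26/5


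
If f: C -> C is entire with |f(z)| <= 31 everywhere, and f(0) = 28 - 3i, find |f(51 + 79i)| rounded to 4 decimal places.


Step 1: By Liouville's theorem, a bounded entire function is constant.
Step 2: f(z) = f(0) = 28 - 3i for all z.
Step 3: |f(w)| = |28 - 3i| = sqrt(784 + 9)
Step 4: = 28.1603

28.1603


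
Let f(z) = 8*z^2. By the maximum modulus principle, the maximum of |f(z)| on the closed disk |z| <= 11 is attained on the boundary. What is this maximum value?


Step 1: On |z| = 11, |f(z)| = 8 * |z|^2 = 8 * 11^2
Step 2: By maximum modulus principle, maximum is on boundary.
Step 3: Maximum = 8 * 121 = 968

968


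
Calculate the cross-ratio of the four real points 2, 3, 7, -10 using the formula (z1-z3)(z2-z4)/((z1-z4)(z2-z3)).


Step 1: (z1-z3)(z2-z4) = (-5) * 13 = -65
Step 2: (z1-z4)(z2-z3) = 12 * (-4) = -48
Step 3: Cross-ratio = 65/48 = 65/48

65/48


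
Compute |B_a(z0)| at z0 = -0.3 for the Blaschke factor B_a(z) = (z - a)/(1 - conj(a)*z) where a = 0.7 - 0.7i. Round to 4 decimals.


Step 1: Numerator z0 - a = -0.3 - (0.7 - 0.7i) = -1 + 0.7i
Step 2: Denominator 1 - conj(a)*z0 = 1 - (0.7 + 0.7i)*(-0.3) = 1.21 + 0.21i
Step 3: |z0 - a|^2 = (-1)^2 + 0.7^2 = 1.49; |1 - conj(a)*z0|^2 = 1.21^2 + 0.21^2 = 1.5082
Step 4: |B_a(-0.3)| = sqrt(1.49 / 1.5082) = sqrt(0.987933)
Step 5: = 0.9939

0.9939


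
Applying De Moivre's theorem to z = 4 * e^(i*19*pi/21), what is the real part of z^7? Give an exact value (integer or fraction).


Step 1: By De Moivre's theorem, z^7 = 4^7 * e^(i*7*19*pi/21) = 16384 * (cos(19*pi/3) + i*sin(19*pi/3))
Step 2: |z|^7 = 4^7 = 16384
Step 3: Reduce the angle mod 2*pi: 19*pi/3 - 6*pi = pi/3
Step 4: cos(pi/3) = 1/2
Step 5: Re(z^7) = 16384 * 1/2 = 8192

8192


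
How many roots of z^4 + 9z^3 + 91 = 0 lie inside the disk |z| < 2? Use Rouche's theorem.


Step 1: On |z| = 2 the three terms have sizes |z^4| = 2^4 = 16, |9z^3| = 9*2^3 = 72, |91| = 91
Step 2: The dominant term is g(z) = 91; let h(z) = z^4 + 9z^3 so f = g + h
Step 3: On |z| = 2: |g| = 91 and |h| <= 16 + 72 = 88
Step 4: Since 91 > 88, |h| < |g| on |z| = 2, so by Rouche f has the same number of zeros as g inside |z| < 2
Step 5: g(z) = 91 is a nonzero constant with no zeros inside |z| < 2. Answer = 0

0


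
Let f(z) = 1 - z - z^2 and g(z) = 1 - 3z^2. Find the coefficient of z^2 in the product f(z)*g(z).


Step 1: z^2 term in f*g comes from: (1)*(-3z^2) + (-z)*(0) + (-z^2)*(1)
Step 2: = -3 + 0 - 1
Step 3: = -4

-4


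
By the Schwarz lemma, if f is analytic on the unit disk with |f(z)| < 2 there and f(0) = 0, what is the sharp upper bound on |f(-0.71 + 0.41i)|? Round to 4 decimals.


Step 1: g = f/2 maps D -> D with g(0) = 0, so by the Schwarz lemma |g(z)| <= |z|, i.e. |f(z)| <= 2|z|; this is sharp (f(z) = 2z).
Step 2: |z0|^2 = (-0.71)^2 + 0.41^2 = 0.6722
Step 3: |z0| = sqrt(0.6722) = 0.819878
Step 4: Best bound = 2 * |z0| = 2 * 0.819878 = 1.6398

1.6398


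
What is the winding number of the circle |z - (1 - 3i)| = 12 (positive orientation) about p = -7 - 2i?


Step 1: Center c = (1, -3), radius = 12
Step 2: |p - c|^2 = (-8)^2 + 1^2 = 65
Step 3: r^2 = 144
Step 4: |p-c| < r so winding number = 1

1


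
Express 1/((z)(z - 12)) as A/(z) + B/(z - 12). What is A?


Step 1: Multiply both sides by (z) and set z = 0
Step 2: A = 1 / (0 - 12)
Step 3: A = 1 / (-12)
Step 4: A = -1/12

-1/12


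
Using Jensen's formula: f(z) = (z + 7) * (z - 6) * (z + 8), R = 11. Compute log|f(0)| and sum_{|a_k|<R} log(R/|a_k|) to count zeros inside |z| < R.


Jensen's formula: (1/2pi)*integral log|f(Re^it)|dt = log|f(0)| + sum_{|a_k|<R} log(R/|a_k|)
Step 1: f(0) = 7 * (-6) * 8 = -336
Step 2: log|f(0)| = log|-7| + log|6| + log|-8| = 5.8171
Step 3: Zeros inside |z| < 11: -7, 6, -8
Step 4: Jensen sum = log(11/7) + log(11/6) + log(11/8) = 1.3766
Step 5: n(R) = number of terms in the Jensen sum = count of zeros inside |z| < 11 = 3

3


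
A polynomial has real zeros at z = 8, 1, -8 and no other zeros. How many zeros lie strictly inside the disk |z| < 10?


Step 1: Check each root:
  z = 8: |8| = 8 < 10
  z = 1: |1| = 1 < 10
  z = -8: |-8| = 8 < 10
Step 2: Count = 3

3


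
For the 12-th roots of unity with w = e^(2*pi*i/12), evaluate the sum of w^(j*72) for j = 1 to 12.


Step 1: The sum sum_{j=1}^{n} w^(k*j) equals n if n | k, else 0.
Step 2: Here n = 12, k = 72
Step 3: Does n divide k? 12 | 72 -> True
Step 4: Sum = 12

12


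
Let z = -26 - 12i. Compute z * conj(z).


Step 1: conj(z) = -26 + 12i
Step 2: z * conj(z) = (-26)^2 + (-12)^2
Step 3: = 676 + 144 = 820

820


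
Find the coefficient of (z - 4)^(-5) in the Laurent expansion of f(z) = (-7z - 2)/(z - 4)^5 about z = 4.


Step 1: Write the numerator in powers of (z - 4): -7z - 2 = -7(z - 4) + (-7*4 - 2) = -7(z - 4) - 30
Step 2: Divide by (z - 4)^5: f(z) = -30(z - 4)^(-5) - 7(z - 4)^(-4)
Step 3: This finite sum is the Laurent series of f about z = 4.
Step 4: Coefficient of (z - 4)^(-5) = -7*4 - 2 = -30

-30


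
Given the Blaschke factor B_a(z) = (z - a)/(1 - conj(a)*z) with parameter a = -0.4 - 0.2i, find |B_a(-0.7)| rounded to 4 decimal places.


Step 1: Numerator z0 - a = -0.7 - (-0.4 - 0.2i) = -0.3 + 0.2i
Step 2: Denominator 1 - conj(a)*z0 = 1 - (-0.4 + 0.2i)*(-0.7) = 0.72 + 0.14i
Step 3: |z0 - a|^2 = (-0.3)^2 + 0.2^2 = 0.13; |1 - conj(a)*z0|^2 = 0.72^2 + 0.14^2 = 0.538
Step 4: |B_a(-0.7)| = sqrt(0.13 / 0.538) = sqrt(0.241636)
Step 5: = 0.4916

0.4916


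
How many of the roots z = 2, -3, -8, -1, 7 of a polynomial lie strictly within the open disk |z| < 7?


Step 1: Check each root:
  z = 2: |2| = 2 < 7
  z = -3: |-3| = 3 < 7
  z = -8: |-8| = 8 >= 7
  z = -1: |-1| = 1 < 7
  z = 7: |7| = 7 >= 7
Step 2: Count = 3

3


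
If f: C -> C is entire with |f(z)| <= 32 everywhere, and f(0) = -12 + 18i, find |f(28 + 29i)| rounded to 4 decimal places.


Step 1: By Liouville's theorem, a bounded entire function is constant.
Step 2: f(z) = f(0) = -12 + 18i for all z.
Step 3: |f(w)| = |-12 + 18i| = sqrt(144 + 324)
Step 4: = 21.6333

21.6333


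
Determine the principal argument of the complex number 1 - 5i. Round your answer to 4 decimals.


Step 1: z = 1 - 5i
Step 2: arg(z) = atan2(-5, 1)
Step 3: arg(z) = -1.3734

-1.3734


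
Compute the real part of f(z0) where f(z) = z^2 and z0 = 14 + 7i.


Step 1: z0 = 14 + 7i
Step 2: z0^2 = 14^2 - 7^2 + 196i
Step 3: real part = 196 - 49 = 147

147


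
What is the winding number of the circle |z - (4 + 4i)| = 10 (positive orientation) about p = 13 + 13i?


Step 1: Center c = (4, 4), radius = 10
Step 2: |p - c|^2 = 9^2 + 9^2 = 162
Step 3: r^2 = 100
Step 4: |p-c| > r so winding number = 0

0


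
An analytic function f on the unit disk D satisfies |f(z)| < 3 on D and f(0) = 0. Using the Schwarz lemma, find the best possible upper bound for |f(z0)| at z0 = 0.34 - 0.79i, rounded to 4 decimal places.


Step 1: g = f/3 maps D -> D with g(0) = 0, so by the Schwarz lemma |g(z)| <= |z|, i.e. |f(z)| <= 3|z|; this is sharp (f(z) = 3z).
Step 2: |z0|^2 = 0.34^2 + (-0.79)^2 = 0.7397
Step 3: |z0| = sqrt(0.7397) = 0.860058
Step 4: Best bound = 3 * |z0| = 3 * 0.860058 = 2.5802

2.5802


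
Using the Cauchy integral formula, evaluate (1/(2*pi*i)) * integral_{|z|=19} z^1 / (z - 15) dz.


Step 1: f(z) = z^1, a = 15 is inside |z| = 19
Step 2: By Cauchy integral formula: (1/(2pi*i)) * integral = f(a)
Step 3: f(15) = 15^1 = 15

15


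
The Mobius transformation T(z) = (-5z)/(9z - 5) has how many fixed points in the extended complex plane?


Step 1: Fixed points satisfy T(z) = z
Step 2: 9z^2 = 0
Step 3: Discriminant = 0^2 - 4*9*0 = 0
Step 4: Number of fixed points = 1

1


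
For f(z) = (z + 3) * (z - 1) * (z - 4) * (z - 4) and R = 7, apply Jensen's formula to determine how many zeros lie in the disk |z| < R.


Jensen's formula: (1/2pi)*integral log|f(Re^it)|dt = log|f(0)| + sum_{|a_k|<R} log(R/|a_k|)
Step 1: f(0) = 3 * (-1) * (-4) * (-4) = -48
Step 2: log|f(0)| = log|-3| + log|1| + log|4| + log|4| = 3.8712
Step 3: Zeros inside |z| < 7: -3, 1, 4, 4
Step 4: Jensen sum = log(7/3) + log(7/1) + log(7/4) + log(7/4) = 3.9124
Step 5: n(R) = number of terms in the Jensen sum = count of zeros inside |z| < 7 = 4

4


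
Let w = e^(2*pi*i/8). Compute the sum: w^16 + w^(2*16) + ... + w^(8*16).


Step 1: The sum sum_{j=1}^{n} w^(k*j) equals n if n | k, else 0.
Step 2: Here n = 8, k = 16
Step 3: Does n divide k? 8 | 16 -> True
Step 4: Sum = 8

8


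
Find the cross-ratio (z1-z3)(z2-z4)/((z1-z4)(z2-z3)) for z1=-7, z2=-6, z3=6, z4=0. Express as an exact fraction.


Step 1: (z1-z3)(z2-z4) = (-13) * (-6) = 78
Step 2: (z1-z4)(z2-z3) = (-7) * (-12) = 84
Step 3: Cross-ratio = 78/84 = 13/14

13/14


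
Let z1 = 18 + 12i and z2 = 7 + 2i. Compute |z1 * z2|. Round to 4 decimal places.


Step 1: |z1| = sqrt(18^2 + 12^2) = sqrt(468)
Step 2: |z2| = sqrt(7^2 + 2^2) = sqrt(53)
Step 3: |z1*z2| = |z1|*|z2| = sqrt(468) * sqrt(53) = sqrt(468 * 53) = sqrt(24804)
Step 4: = 157.4929

157.4929


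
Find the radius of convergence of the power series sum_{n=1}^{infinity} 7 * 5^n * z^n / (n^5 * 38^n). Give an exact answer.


Step 1: General term a_n = 7 * 5^n / (n^5 * 38^n)
Step 2: By the root test, |a_n|^(1/n) = 7^(1/n) * 5 / (n^(5/n) * 38) -> 5/38 as n -> infinity (since 7^(1/n) -> 1 and n^(5/n) -> 1)
Step 3: R = 1/lim|a_n|^(1/n) = 38/5

38/5


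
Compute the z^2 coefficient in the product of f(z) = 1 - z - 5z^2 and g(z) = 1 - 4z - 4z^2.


Step 1: z^2 term in f*g comes from: (1)*(-4z^2) + (-z)*(-4z) + (-5z^2)*(1)
Step 2: = -4 + 4 - 5
Step 3: = -5

-5


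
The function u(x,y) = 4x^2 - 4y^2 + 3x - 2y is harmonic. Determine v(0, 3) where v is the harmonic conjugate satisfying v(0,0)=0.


Step 1: v_x = -u_y = 8y + 2
Step 2: v_y = u_x = 8x + 3
Step 3: v = 8xy + 2x + 3y + C
Step 4: v(0,0) = 0 => C = 0
Step 5: v(0, 3) = 9

9


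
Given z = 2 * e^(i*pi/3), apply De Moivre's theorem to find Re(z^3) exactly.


Step 1: By De Moivre's theorem, z^3 = 2^3 * e^(i*3*pi/3) = 8 * (cos(pi) + i*sin(pi))
Step 2: |z|^3 = 2^3 = 8
Step 3: The angle pi already lies in [0, 2*pi)
Step 4: cos(pi) = -1
Step 5: Re(z^3) = 8 * (-1) = -8

-8


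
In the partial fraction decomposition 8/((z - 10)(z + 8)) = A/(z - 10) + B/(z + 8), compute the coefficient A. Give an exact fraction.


Step 1: Multiply both sides by (z - 10) and set z = 10
Step 2: A = 8 / (10 + 8)
Step 3: A = 8 / 18
Step 4: A = 4/9

4/9


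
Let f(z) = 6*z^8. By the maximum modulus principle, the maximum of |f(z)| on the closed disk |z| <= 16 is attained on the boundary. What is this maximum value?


Step 1: On |z| = 16, |f(z)| = 6 * |z|^8 = 6 * 16^8
Step 2: By maximum modulus principle, maximum is on boundary.
Step 3: Maximum = 6 * 4294967296 = 25769803776

25769803776


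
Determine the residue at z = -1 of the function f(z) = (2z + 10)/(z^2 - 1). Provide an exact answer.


Step 1: Q(z) = z^2 - 1 = (z + 1)(z - 1)
Step 2: Q'(z) = 2z
Step 3: Q'(-1) = -2, P(-1) = 8
Step 4: Res = P(-1)/Q'(-1) = 8/(-2) = -4

-4


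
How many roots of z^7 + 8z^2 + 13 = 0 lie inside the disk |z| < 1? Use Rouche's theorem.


Step 1: On |z| = 1 the three terms have sizes |z^7| = 1^7 = 1, |8z^2| = 8*1^2 = 8, |13| = 13
Step 2: The dominant term is g(z) = 13; let h(z) = z^7 + 8z^2 so f = g + h
Step 3: On |z| = 1: |g| = 13 and |h| <= 1 + 8 = 9
Step 4: Since 13 > 9, |h| < |g| on |z| = 1, so by Rouche f has the same number of zeros as g inside |z| < 1
Step 5: g(z) = 13 is a nonzero constant with no zeros inside |z| < 1. Answer = 0

0


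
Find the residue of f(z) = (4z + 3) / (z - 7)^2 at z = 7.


Step 1: Pole of order 2 at z = 7
Step 2: Res = lim d/dz [(z - 7)^2 * f(z)] as z -> 7
Step 3: (z - 7)^2 * f(z) = 4z + 3
Step 4: d/dz[4z + 3] = 4

4


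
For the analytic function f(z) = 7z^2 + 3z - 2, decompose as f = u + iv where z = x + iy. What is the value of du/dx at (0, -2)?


Step 1: f(z) = 7(x+iy)^2 + 3(x+iy) - 2
Step 2: u = 7(x^2 - y^2) + 3x - 2
Step 3: u_x = 14x + 3
Step 4: At (0, -2): u_x = 0 + 3 = 3

3
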